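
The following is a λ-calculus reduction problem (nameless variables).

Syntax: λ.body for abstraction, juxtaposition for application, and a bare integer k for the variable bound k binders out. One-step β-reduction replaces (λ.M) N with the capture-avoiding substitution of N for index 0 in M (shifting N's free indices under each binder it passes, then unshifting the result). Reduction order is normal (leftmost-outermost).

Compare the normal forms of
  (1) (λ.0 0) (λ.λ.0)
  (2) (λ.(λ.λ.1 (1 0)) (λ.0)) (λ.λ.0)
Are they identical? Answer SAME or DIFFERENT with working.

Answer: SAME — A ⇓ λ.0, B ⇓ λ.0

Working:
Term A:
  start: (λ.0 0) (λ.λ.0)
  [1] (λ.λ.0) (λ.λ.0)
  [2] λ.0

Term B:
  start: (λ.(λ.λ.1 (1 0)) (λ.0)) (λ.λ.0)
  [1] (λ.λ.1 (1 0)) (λ.0)
  [2] λ.(λ.0) ((λ.0) 0)
  [3] λ.(λ.0) 0
  [4] λ.0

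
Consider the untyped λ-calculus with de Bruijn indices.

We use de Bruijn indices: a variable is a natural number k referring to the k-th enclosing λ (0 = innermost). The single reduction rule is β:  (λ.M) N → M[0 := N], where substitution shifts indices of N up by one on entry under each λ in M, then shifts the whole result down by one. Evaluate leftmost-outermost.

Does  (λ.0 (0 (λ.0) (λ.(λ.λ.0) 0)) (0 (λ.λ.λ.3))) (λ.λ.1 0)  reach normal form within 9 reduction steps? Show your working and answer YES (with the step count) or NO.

Answer: YES — reaches normal form λ.0 in 8 ≤ 9 steps

Reduction:
  start: (λ.0 (0 (λ.0) (λ.(λ.λ.0) 0)) (0 (λ.λ.λ.3))) (λ.λ.1 0)
  [1] (λ.λ.1 0) ((λ.λ.1 0) (λ.0) (λ.(λ.λ.0) 0)) ((λ.λ.1 0) (λ.λ.λ.λ.λ.1 0))
  [2] (λ.(λ.λ.1 0) (λ.0) (λ.(λ.λ.0) 0) 0) ((λ.λ.1 0) (λ.λ.λ.λ.λ.1 0))
  [3] (λ.λ.1 0) (λ.0) (λ.(λ.λ.0) 0) ((λ.λ.1 0) (λ.λ.λ.λ.λ.1 0))
  [4] (λ.(λ.0) 0) (λ.(λ.λ.0) 0) ((λ.λ.1 0) (λ.λ.λ.λ.λ.1 0))
  [5] (λ.0) (λ.(λ.λ.0) 0) ((λ.λ.1 0) (λ.λ.λ.λ.λ.1 0))
  [6] (λ.(λ.λ.0) 0) ((λ.λ.1 0) (λ.λ.λ.λ.λ.1 0))
  [7] (λ.λ.0) ((λ.λ.1 0) (λ.λ.λ.λ.λ.1 0))
  [8] λ.0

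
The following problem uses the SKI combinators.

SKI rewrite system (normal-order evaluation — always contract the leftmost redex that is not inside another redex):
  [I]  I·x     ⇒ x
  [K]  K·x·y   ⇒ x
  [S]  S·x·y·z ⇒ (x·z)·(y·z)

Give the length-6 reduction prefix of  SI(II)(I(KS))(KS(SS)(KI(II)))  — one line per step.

Answer: after 6 steps: S(SI)

Working:
  start: SI(II)(I(KS))(KS(SS)(KI(II)))
  step 1: I(I(KS))(II(I(KS)))(KS(SS)(KI(II)))
  step 2: I(KS)(II(I(KS)))(KS(SS)(KI(II)))
  step 3: KS(II(I(KS)))(KS(SS)(KI(II)))
  step 4: S(KS(SS)(KI(II)))
  step 5: S(S(KI(II)))
  step 6: S(SI)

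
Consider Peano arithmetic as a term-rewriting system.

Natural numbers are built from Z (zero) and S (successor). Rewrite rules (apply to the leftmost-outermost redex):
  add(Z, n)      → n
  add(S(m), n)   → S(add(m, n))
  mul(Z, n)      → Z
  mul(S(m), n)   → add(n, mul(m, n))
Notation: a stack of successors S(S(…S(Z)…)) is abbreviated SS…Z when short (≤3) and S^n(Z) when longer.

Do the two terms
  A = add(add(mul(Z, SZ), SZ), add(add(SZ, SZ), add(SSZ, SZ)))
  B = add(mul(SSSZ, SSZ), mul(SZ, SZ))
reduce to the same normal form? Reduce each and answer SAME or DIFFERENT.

Answer: DIFFERENT — A ⇓ S^6(Z), B ⇓ S^7(Z)

Working:
Term A:
  start: add(add(mul(Z, SZ), SZ), add(add(SZ, SZ), add(SSZ, SZ)))
  step 1: add(add(Z, SZ), add(add(SZ, SZ), add(SSZ, SZ)))
  step 2: add(SZ, add(add(SZ, SZ), add(SSZ, SZ)))
  step 3: S(add(Z, add(add(SZ, SZ), add(SSZ, SZ))))
  step 4: S(add(add(SZ, SZ), add(SSZ, SZ)))
  step 5: S(add(S(add(Z, SZ)), add(SSZ, SZ)))
  step 6: S(S(add(add(Z, SZ), add(SSZ, SZ))))
  step 7: S(S(add(SZ, add(SSZ, SZ))))
  step 8: S(S(S(add(Z, add(SSZ, SZ)))))
  step 9: S(S(S(add(SSZ, SZ))))
  step 10: S(S(S(S(add(SZ, SZ)))))
  step 11: S(S(S(S(S(add(Z, SZ))))))
  step 12: S^6(Z)

Term B:
  start: add(mul(SSSZ, SSZ), mul(SZ, SZ))
  step 1: add(add(SSZ, mul(SSZ, SSZ)), mul(SZ, SZ))
  step 2: add(S(add(SZ, mul(SSZ, SSZ))), mul(SZ, SZ))
  step 3: S(add(add(SZ, mul(SSZ, SSZ)), mul(SZ, SZ)))
  step 4: S(add(S(add(Z, mul(SSZ, SSZ))), mul(SZ, SZ)))
  step 5: S(S(add(add(Z, mul(SSZ, SSZ)), mul(SZ, SZ))))
  step 6: S(S(add(mul(SSZ, SSZ), mul(SZ, SZ))))
  step 7: S(S(add(add(SSZ, mul(SZ, SSZ)), mul(SZ, SZ))))
  step 8: S(S(add(S(add(SZ, mul(SZ, SSZ))), mul(SZ, SZ))))
  step 9: S(S(S(add(add(SZ, mul(SZ, SSZ)), mul(SZ, SZ)))))
  step 10: S(S(S(add(S(add(Z, mul(SZ, SSZ))), mul(SZ, SZ)))))
  step 11: S(S(S(S(add(add(Z, mul(SZ, SSZ)), mul(SZ, SZ))))))
  step 12: S(S(S(S(add(mul(SZ, SSZ), mul(SZ, SZ))))))
  step 13: S(S(S(S(add(add(SSZ, mul(Z, SSZ)), mul(SZ, SZ))))))
  step 14: S(S(S(S(add(S(add(SZ, mul(Z, SSZ))), mul(SZ, SZ))))))
  step 15: S(S(S(S(S(add(add(SZ, mul(Z, SSZ)), mul(SZ, SZ)))))))
  step 16: S(S(S(S(S(add(S(add(Z, mul(Z, SSZ))), mul(SZ, SZ)))))))
  step 17: S(S(S(S(S(S(add(add(Z, mul(Z, SSZ)), mul(SZ, SZ))))))))
  step 18: S(S(S(S(S(S(add(mul(Z, SSZ), mul(SZ, SZ))))))))
  step 19: S(S(S(S(S(S(add(Z, mul(SZ, SZ))))))))
  step 20: S(S(S(S(S(S(mul(SZ, SZ)))))))
  step 21: S(S(S(S(S(S(add(SZ, mul(Z, SZ))))))))
  step 22: S(S(S(S(S(S(S(add(Z, mul(Z, SZ)))))))))
  step 23: S(S(S(S(S(S(S(mul(Z, SZ))))))))
  step 24: S^7(Z)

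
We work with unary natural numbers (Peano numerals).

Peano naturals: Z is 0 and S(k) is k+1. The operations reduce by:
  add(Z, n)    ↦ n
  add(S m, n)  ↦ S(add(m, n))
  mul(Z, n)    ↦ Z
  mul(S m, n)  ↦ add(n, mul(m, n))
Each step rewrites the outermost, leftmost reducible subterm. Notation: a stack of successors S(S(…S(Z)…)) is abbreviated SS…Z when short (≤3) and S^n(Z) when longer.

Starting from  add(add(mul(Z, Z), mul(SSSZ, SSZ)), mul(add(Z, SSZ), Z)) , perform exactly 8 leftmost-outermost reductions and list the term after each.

Answer: after 8 steps: S(S(add(mul(SSZ, SSZ), mul(add(Z, SSZ), Z))))

Reduction:
  start: add(add(mul(Z, Z), mul(SSSZ, SSZ)), mul(add(Z, SSZ), Z))
  [1] add(add(Z, mul(SSSZ, SSZ)), mul(add(Z, SSZ), Z))
  [2] add(mul(SSSZ, SSZ), mul(add(Z, SSZ), Z))
  [3] add(add(SSZ, mul(SSZ, SSZ)), mul(add(Z, SSZ), Z))
  [4] add(S(add(SZ, mul(SSZ, SSZ))), mul(add(Z, SSZ), Z))
  [5] S(add(add(SZ, mul(SSZ, SSZ)), mul(add(Z, SSZ), Z)))
  [6] S(add(S(add(Z, mul(SSZ, SSZ))), mul(add(Z, SSZ), Z)))
  [7] S(S(add(add(Z, mul(SSZ, SSZ)), mul(add(Z, SSZ), Z))))
  [8] S(S(add(mul(SSZ, SSZ), mul(add(Z, SSZ), Z))))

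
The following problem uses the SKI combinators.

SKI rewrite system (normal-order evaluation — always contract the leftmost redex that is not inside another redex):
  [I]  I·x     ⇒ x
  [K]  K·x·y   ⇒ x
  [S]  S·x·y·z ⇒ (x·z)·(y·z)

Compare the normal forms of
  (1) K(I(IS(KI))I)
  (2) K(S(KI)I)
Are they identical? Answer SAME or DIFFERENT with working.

Term A:
  start: K(I(IS(KI))I)
  [1] K(IS(KI)I)
  [2] K(S(KI)I)

Term B:
  start: K(S(KI)I)

Answer: SAME — A ⇓ K(S(KI)I), B ⇓ K(S(KI)I)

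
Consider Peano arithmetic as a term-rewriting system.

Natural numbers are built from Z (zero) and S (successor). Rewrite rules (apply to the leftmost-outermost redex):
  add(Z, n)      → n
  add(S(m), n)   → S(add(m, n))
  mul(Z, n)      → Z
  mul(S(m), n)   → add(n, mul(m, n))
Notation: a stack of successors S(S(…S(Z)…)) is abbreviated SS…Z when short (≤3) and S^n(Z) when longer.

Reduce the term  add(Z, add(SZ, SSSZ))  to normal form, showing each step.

Answer: normal form = S^4(Z)  (in 3 steps)

Reduction:
  start: add(Z, add(SZ, SSSZ))
  →1  add(SZ, SSSZ)
  →2  S(add(Z, SSSZ))
  →3  S^4(Z)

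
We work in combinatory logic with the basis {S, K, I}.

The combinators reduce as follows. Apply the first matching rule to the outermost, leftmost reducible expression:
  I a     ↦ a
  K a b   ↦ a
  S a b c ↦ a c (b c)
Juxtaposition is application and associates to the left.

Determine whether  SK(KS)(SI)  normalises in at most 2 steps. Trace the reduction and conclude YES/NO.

  start: SK(KS)(SI)
  [1] K(SI)(KS(SI))
  [2] SI

Answer: YES — reaches normal form SI in 2 ≤ 2 steps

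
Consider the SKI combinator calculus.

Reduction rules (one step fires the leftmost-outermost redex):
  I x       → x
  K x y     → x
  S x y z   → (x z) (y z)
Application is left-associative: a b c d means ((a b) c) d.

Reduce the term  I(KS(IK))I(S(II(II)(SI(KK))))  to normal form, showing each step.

Answer: normal form = SI(S(SI(KK)))  (in 6 steps)

Reduction:
  start: I(KS(IK))I(S(II(II)(SI(KK))))
  step 1: KS(IK)I(S(II(II)(SI(KK))))
  step 2: SI(S(II(II)(SI(KK))))
  step 3: SI(S(I(II)(SI(KK))))
  step 4: SI(S(II(SI(KK))))
  step 5: SI(S(I(SI(KK))))
  step 6: SI(S(SI(KK)))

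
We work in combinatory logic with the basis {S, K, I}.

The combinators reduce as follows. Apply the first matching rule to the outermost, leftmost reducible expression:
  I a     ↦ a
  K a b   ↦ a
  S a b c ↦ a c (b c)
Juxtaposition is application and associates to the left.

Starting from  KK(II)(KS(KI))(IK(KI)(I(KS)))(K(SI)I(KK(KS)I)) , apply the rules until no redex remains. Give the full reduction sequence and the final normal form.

Answer: normal form = S(SI(KI))  (in 5 steps)

Derivation:
  start: KK(II)(KS(KI))(IK(KI)(I(KS)))(K(SI)I(KK(KS)I))
  →1  K(KS(KI))(IK(KI)(I(KS)))(K(SI)I(KK(KS)I))
  →2  KS(KI)(K(SI)I(KK(KS)I))
  →3  S(K(SI)I(KK(KS)I))
  →4  S(SI(KK(KS)I))
  →5  S(SI(KI))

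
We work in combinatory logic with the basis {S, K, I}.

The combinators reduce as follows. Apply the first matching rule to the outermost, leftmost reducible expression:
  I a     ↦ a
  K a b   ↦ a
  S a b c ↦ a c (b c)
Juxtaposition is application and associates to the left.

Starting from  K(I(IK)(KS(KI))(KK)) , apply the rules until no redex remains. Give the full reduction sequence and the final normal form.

Answer: normal form = KS  (in 4 steps)

Reduction:
  start: K(I(IK)(KS(KI))(KK))
  →1  K(IK(KS(KI))(KK))
  →2  K(K(KS(KI))(KK))
  →3  K(KS(KI))
  →4  KS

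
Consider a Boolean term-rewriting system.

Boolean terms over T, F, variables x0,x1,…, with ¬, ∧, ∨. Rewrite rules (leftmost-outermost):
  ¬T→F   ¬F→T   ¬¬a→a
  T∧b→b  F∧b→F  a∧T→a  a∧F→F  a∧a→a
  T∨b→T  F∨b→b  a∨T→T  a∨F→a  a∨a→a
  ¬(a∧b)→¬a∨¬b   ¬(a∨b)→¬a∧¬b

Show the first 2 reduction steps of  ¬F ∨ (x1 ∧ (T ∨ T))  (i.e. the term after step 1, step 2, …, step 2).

  start: ¬F ∨ (x1 ∧ (T ∨ T))
  [1] T ∨ (x1 ∧ (T ∨ T))
  [2] T

Answer: after 2 steps: T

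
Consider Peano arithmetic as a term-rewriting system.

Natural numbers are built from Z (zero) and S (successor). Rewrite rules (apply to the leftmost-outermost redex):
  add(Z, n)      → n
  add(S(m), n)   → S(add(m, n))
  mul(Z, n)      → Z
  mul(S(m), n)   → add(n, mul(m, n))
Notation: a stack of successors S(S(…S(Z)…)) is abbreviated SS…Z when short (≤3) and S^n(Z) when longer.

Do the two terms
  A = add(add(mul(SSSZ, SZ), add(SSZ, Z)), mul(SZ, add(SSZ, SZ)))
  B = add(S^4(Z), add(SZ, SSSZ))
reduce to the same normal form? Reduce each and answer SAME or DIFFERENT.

Answer: SAME — A ⇓ S^8(Z), B ⇓ S^8(Z)

Working:
Term A:
  start: add(add(mul(SSSZ, SZ), add(SSZ, Z)), mul(SZ, add(SSZ, SZ)))
  [1] add(add(add(SZ, mul(SSZ, SZ)), add(SSZ, Z)), mul(SZ, add(SSZ, SZ)))
  [2] add(add(S(add(Z, mul(SSZ, SZ))), add(SSZ, Z)), mul(SZ, add(SSZ, SZ)))
  [3] add(S(add(add(Z, mul(SSZ, SZ)), add(SSZ, Z))), mul(SZ, add(SSZ, SZ)))
  [4] S(add(add(add(Z, mul(SSZ, SZ)), add(SSZ, Z)), mul(SZ, add(SSZ, SZ))))
  [5] S(add(add(mul(SSZ, SZ), add(SSZ, Z)), mul(SZ, add(SSZ, SZ))))
  [6] S(add(add(add(SZ, mul(SZ, SZ)), add(SSZ, Z)), mul(SZ, add(SSZ, SZ))))
  [7] S(add(add(S(add(Z, mul(SZ, SZ))), add(SSZ, Z)), mul(SZ, add(SSZ, SZ))))
  [8] S(add(S(add(add(Z, mul(SZ, SZ)), add(SSZ, Z))), mul(SZ, add(SSZ, SZ))))
  [9] S(S(add(add(add(Z, mul(SZ, SZ)), add(SSZ, Z)), mul(SZ, add(SSZ, SZ)))))
  [10] S(S(add(add(mul(SZ, SZ), add(SSZ, Z)), mul(SZ, add(SSZ, SZ)))))
  [11] S(S(add(add(add(SZ, mul(Z, SZ)), add(SSZ, Z)), mul(SZ, add(SSZ, SZ)))))
  [12] S(S(add(add(S(add(Z, mul(Z, SZ))), add(SSZ, Z)), mul(SZ, add(SSZ, SZ)))))
  [13] S(S(add(S(add(add(Z, mul(Z, SZ)), add(SSZ, Z))), mul(SZ, add(SSZ, SZ)))))
  [14] S(S(S(add(add(add(Z, mul(Z, SZ)), add(SSZ, Z)), mul(SZ, add(SSZ, SZ))))))
  [15] S(S(S(add(add(mul(Z, SZ), add(SSZ, Z)), mul(SZ, add(SSZ, SZ))))))
  [16] S(S(S(add(add(Z, add(SSZ, Z)), mul(SZ, add(SSZ, SZ))))))
  [17] S(S(S(add(add(SSZ, Z), mul(SZ, add(SSZ, SZ))))))
  [18] S(S(S(add(S(add(SZ, Z)), mul(SZ, add(SSZ, SZ))))))
  [19] S(S(S(S(add(add(SZ, Z), mul(SZ, add(SSZ, SZ)))))))
  [20] S(S(S(S(add(S(add(Z, Z)), mul(SZ, add(SSZ, SZ)))))))
  [21] S(S(S(S(S(add(add(Z, Z), mul(SZ, add(SSZ, SZ))))))))
  [22] S(S(S(S(S(add(Z, mul(SZ, add(SSZ, SZ))))))))
  [23] S(S(S(S(S(mul(SZ, add(SSZ, SZ)))))))
  [24] S(S(S(S(S(add(add(SSZ, SZ), mul(Z, add(SSZ, SZ))))))))
  [25] S(S(S(S(S(add(S(add(SZ, SZ)), mul(Z, add(SSZ, SZ))))))))
  [26] S(S(S(S(S(S(add(add(SZ, SZ), mul(Z, add(SSZ, SZ)))))))))
  [27] S(S(S(S(S(S(add(S(add(Z, SZ)), mul(Z, add(SSZ, SZ)))))))))
  [28] S(S(S(S(S(S(S(add(add(Z, SZ), mul(Z, add(SSZ, SZ))))))))))
  [29] S(S(S(S(S(S(S(add(SZ, mul(Z, add(SSZ, SZ))))))))))
  [30] S(S(S(S(S(S(S(S(add(Z, mul(Z, add(SSZ, SZ)))))))))))
  [31] S(S(S(S(S(S(S(S(mul(Z, add(SSZ, SZ))))))))))
  [32] S^8(Z)

Term B:
  start: add(S^4(Z), add(SZ, SSSZ))
  [1] S(add(SSSZ, add(SZ, SSSZ)))
  [2] S(S(add(SSZ, add(SZ, SSSZ))))
  [3] S(S(S(add(SZ, add(SZ, SSSZ)))))
  [4] S(S(S(S(add(Z, add(SZ, SSSZ))))))
  [5] S(S(S(S(add(SZ, SSSZ)))))
  [6] S(S(S(S(S(add(Z, SSSZ))))))
  [7] S^8(Z)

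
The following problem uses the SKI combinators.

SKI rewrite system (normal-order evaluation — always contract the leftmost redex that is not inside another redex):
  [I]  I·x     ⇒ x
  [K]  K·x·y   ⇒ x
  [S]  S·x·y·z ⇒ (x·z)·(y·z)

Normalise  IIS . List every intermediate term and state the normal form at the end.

Answer: normal form = S  (in 2 steps)

Working:
  start: IIS
  step 1: IS
  step 2: S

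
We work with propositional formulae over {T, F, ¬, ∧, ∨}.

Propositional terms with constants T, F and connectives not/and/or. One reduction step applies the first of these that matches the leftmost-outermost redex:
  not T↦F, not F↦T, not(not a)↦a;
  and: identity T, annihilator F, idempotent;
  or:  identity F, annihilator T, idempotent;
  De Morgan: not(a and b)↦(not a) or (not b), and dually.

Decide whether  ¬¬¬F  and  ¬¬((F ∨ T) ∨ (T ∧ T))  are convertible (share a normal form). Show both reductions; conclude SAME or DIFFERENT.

Answer: SAME — A ⇓ T, B ⇓ T

Reduction:
Term A:
  start: ¬¬¬F
  [1] ¬F
  [2] T

Term B:
  start: ¬¬((F ∨ T) ∨ (T ∧ T))
  [1] (F ∨ T) ∨ (T ∧ T)
  [2] T ∨ (T ∧ T)
  [3] T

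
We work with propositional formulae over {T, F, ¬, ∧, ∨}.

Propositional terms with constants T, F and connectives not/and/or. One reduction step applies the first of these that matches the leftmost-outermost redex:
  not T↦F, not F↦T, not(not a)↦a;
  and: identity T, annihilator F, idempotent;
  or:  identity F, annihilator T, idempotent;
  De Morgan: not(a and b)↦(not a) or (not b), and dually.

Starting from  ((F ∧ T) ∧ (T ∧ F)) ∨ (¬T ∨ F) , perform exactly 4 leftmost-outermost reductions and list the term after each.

Answer: after 4 steps: ¬T

Derivation:
  start: ((F ∧ T) ∧ (T ∧ F)) ∨ (¬T ∨ F)
  →1  (F ∧ (T ∧ F)) ∨ (¬T ∨ F)
  →2  F ∨ (¬T ∨ F)
  →3  ¬T ∨ F
  →4  ¬T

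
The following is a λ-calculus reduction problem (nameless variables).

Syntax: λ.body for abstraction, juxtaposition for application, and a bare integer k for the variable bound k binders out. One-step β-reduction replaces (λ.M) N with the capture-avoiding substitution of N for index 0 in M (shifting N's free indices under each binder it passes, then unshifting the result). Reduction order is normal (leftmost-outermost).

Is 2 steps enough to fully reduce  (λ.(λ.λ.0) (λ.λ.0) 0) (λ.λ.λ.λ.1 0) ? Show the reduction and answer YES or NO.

Answer: NO — after 2 steps the term is (λ.0) (λ.λ.λ.λ.1 0), not yet normal

Reduction:
  start: (λ.(λ.λ.0) (λ.λ.0) 0) (λ.λ.λ.λ.1 0)
  →1  (λ.λ.0) (λ.λ.0) (λ.λ.λ.λ.1 0)
  →2  (λ.0) (λ.λ.λ.λ.1 0)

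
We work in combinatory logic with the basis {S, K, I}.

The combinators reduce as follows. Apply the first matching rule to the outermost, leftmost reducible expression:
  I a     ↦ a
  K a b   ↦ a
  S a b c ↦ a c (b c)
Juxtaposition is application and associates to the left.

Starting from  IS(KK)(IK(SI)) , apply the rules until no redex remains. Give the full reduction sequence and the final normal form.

  start: IS(KK)(IK(SI))
  [1] S(KK)(IK(SI))
  [2] S(KK)(K(SI))

Answer: normal form = S(KK)(K(SI))  (in 2 steps)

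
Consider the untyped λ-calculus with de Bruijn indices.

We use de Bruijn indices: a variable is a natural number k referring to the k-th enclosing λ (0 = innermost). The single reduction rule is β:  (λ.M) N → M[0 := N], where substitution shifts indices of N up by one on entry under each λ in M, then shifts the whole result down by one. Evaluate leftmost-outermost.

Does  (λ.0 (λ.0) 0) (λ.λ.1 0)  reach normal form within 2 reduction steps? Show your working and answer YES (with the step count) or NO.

Answer: NO — after 2 steps the term is (λ.(λ.0) 0) (λ.λ.1 0), not yet normal

Reduction:
  start: (λ.0 (λ.0) 0) (λ.λ.1 0)
  step 1: (λ.λ.1 0) (λ.0) (λ.λ.1 0)
  step 2: (λ.(λ.0) 0) (λ.λ.1 0)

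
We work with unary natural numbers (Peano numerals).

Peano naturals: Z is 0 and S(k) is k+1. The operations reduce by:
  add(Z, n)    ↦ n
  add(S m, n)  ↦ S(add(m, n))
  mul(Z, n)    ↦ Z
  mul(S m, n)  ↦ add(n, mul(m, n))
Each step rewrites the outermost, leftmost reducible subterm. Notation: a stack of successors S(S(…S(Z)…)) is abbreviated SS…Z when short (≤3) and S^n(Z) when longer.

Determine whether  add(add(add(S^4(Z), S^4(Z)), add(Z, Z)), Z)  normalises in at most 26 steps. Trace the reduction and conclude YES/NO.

  start: add(add(add(S^4(Z), S^4(Z)), add(Z, Z)), Z)
  step 1: add(add(S(add(SSSZ, S^4(Z))), add(Z, Z)), Z)
  step 2: add(S(add(add(SSSZ, S^4(Z)), add(Z, Z))), Z)
  step 3: S(add(add(add(SSSZ, S^4(Z)), add(Z, Z)), Z))
  step 4: S(add(add(S(add(SSZ, S^4(Z))), add(Z, Z)), Z))
  step 5: S(add(S(add(add(SSZ, S^4(Z)), add(Z, Z))), Z))
  step 6: S(S(add(add(add(SSZ, S^4(Z)), add(Z, Z)), Z)))
  step 7: S(S(add(add(S(add(SZ, S^4(Z))), add(Z, Z)), Z)))
  step 8: S(S(add(S(add(add(SZ, S^4(Z)), add(Z, Z))), Z)))
  step 9: S(S(S(add(add(add(SZ, S^4(Z)), add(Z, Z)), Z))))
  step 10: S(S(S(add(add(S(add(Z, S^4(Z))), add(Z, Z)), Z))))
  step 11: S(S(S(add(S(add(add(Z, S^4(Z)), add(Z, Z))), Z))))
  step 12: S(S(S(S(add(add(add(Z, S^4(Z)), add(Z, Z)), Z)))))
  step 13: S(S(S(S(add(add(S^4(Z), add(Z, Z)), Z)))))
  step 14: S(S(S(S(add(S(add(SSSZ, add(Z, Z))), Z)))))
  step 15: S(S(S(S(S(add(add(SSSZ, add(Z, Z)), Z))))))
  step 16: S(S(S(S(S(add(S(add(SSZ, add(Z, Z))), Z))))))
  step 17: S(S(S(S(S(S(add(add(SSZ, add(Z, Z)), Z)))))))
  step 18: S(S(S(S(S(S(add(S(add(SZ, add(Z, Z))), Z)))))))
  step 19: S(S(S(S(S(S(S(add(add(SZ, add(Z, Z)), Z))))))))
  step 20: S(S(S(S(S(S(S(add(S(add(Z, add(Z, Z))), Z))))))))
  step 21: S(S(S(S(S(S(S(S(add(add(Z, add(Z, Z)), Z)))))))))
  step 22: S(S(S(S(S(S(S(S(add(add(Z, Z), Z)))))))))
  step 23: S(S(S(S(S(S(S(S(add(Z, Z)))))))))
  step 24: S^8(Z)

Answer: YES — reaches normal form S^8(Z) in 24 ≤ 26 steps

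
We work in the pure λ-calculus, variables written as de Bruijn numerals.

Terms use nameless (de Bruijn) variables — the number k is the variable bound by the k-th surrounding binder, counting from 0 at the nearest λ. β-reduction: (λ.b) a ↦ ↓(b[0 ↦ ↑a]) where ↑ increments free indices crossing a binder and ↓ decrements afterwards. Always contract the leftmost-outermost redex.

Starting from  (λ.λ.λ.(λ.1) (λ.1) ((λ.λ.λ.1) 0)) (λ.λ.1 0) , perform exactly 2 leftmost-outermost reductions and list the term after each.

  start: (λ.λ.λ.(λ.1) (λ.1) ((λ.λ.λ.1) 0)) (λ.λ.1 0)
  [1] λ.λ.(λ.1) (λ.1) ((λ.λ.λ.1) 0)
  [2] λ.λ.0 ((λ.λ.λ.1) 0)

Answer: after 2 steps: λ.λ.0 ((λ.λ.λ.1) 0)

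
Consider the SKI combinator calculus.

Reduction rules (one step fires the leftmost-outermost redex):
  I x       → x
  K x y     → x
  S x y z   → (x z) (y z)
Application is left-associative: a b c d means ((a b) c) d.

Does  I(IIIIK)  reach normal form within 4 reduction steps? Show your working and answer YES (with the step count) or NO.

  start: I(IIIIK)
  [1] IIIIK
  [2] IIIK
  [3] IIK
  [4] IK

Answer: NO — after 4 steps the term is IK, not yet normal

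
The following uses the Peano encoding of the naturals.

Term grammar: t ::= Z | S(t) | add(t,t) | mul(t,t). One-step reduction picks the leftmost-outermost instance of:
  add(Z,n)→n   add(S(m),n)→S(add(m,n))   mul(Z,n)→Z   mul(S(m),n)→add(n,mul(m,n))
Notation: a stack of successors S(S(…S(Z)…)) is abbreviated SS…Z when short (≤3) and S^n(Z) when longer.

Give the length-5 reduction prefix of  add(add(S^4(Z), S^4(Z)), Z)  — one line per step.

Answer: after 5 steps: S(S(add(S(add(SZ, S^4(Z))), Z)))

Working:
  start: add(add(S^4(Z), S^4(Z)), Z)
  →1  add(S(add(SSSZ, S^4(Z))), Z)
  →2  S(add(add(SSSZ, S^4(Z)), Z))
  →3  S(add(S(add(SSZ, S^4(Z))), Z))
  →4  S(S(add(add(SSZ, S^4(Z)), Z)))
  →5  S(S(add(S(add(SZ, S^4(Z))), Z)))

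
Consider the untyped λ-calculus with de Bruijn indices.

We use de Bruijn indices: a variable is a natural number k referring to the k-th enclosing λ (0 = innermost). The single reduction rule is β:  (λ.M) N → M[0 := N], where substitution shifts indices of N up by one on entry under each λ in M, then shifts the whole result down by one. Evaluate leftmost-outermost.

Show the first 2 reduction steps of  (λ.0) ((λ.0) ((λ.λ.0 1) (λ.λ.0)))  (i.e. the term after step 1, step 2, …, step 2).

  start: (λ.0) ((λ.0) ((λ.λ.0 1) (λ.λ.0)))
  [1] (λ.0) ((λ.λ.0 1) (λ.λ.0))
  [2] (λ.λ.0 1) (λ.λ.0)

Answer: after 2 steps: (λ.λ.0 1) (λ.λ.0)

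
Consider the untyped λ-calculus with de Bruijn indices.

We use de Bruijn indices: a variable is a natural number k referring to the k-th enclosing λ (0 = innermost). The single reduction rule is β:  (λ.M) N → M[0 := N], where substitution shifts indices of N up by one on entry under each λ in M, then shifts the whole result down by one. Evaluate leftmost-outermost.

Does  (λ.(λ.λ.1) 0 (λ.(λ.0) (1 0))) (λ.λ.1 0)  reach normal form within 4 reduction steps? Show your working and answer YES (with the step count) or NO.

  start: (λ.(λ.λ.1) 0 (λ.(λ.0) (1 0))) (λ.λ.1 0)
  [1] (λ.λ.1) (λ.λ.1 0) (λ.(λ.0) ((λ.λ.1 0) 0))
  [2] (λ.λ.λ.1 0) (λ.(λ.0) ((λ.λ.1 0) 0))
  [3] λ.λ.1 0

Answer: YES — reaches normal form λ.λ.1 0 in 3 ≤ 4 steps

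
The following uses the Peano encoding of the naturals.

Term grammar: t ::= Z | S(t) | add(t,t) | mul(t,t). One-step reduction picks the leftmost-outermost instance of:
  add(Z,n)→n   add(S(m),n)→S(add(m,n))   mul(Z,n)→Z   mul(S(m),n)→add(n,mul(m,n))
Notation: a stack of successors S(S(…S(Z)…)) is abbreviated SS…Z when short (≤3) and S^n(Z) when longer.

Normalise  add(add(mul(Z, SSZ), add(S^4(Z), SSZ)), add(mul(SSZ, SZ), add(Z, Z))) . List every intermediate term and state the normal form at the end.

Answer: normal form = S^8(Z)  (in 25 steps)

Working:
  start: add(add(mul(Z, SSZ), add(S^4(Z), SSZ)), add(mul(SSZ, SZ), add(Z, Z)))
  [1] add(add(Z, add(S^4(Z), SSZ)), add(mul(SSZ, SZ), add(Z, Z)))
  [2] add(add(S^4(Z), SSZ), add(mul(SSZ, SZ), add(Z, Z)))
  [3] add(S(add(SSSZ, SSZ)), add(mul(SSZ, SZ), add(Z, Z)))
  [4] S(add(add(SSSZ, SSZ), add(mul(SSZ, SZ), add(Z, Z))))
  [5] S(add(S(add(SSZ, SSZ)), add(mul(SSZ, SZ), add(Z, Z))))
  [6] S(S(add(add(SSZ, SSZ), add(mul(SSZ, SZ), add(Z, Z)))))
  [7] S(S(add(S(add(SZ, SSZ)), add(mul(SSZ, SZ), add(Z, Z)))))
  [8] S(S(S(add(add(SZ, SSZ), add(mul(SSZ, SZ), add(Z, Z))))))
  [9] S(S(S(add(S(add(Z, SSZ)), add(mul(SSZ, SZ), add(Z, Z))))))
  [10] S(S(S(S(add(add(Z, SSZ), add(mul(SSZ, SZ), add(Z, Z)))))))
  [11] S(S(S(S(add(SSZ, add(mul(SSZ, SZ), add(Z, Z)))))))
  [12] S(S(S(S(S(add(SZ, add(mul(SSZ, SZ), add(Z, Z))))))))
  [13] S(S(S(S(S(S(add(Z, add(mul(SSZ, SZ), add(Z, Z)))))))))
  [14] S(S(S(S(S(S(add(mul(SSZ, SZ), add(Z, Z))))))))
  [15] S(S(S(S(S(S(add(add(SZ, mul(SZ, SZ)), add(Z, Z))))))))
  [16] S(S(S(S(S(S(add(S(add(Z, mul(SZ, SZ))), add(Z, Z))))))))
  [17] S(S(S(S(S(S(S(add(add(Z, mul(SZ, SZ)), add(Z, Z)))))))))
  [18] S(S(S(S(S(S(S(add(mul(SZ, SZ), add(Z, Z)))))))))
  [19] S(S(S(S(S(S(S(add(add(SZ, mul(Z, SZ)), add(Z, Z)))))))))
  [20] S(S(S(S(S(S(S(add(S(add(Z, mul(Z, SZ))), add(Z, Z)))))))))
  [21] S(S(S(S(S(S(S(S(add(add(Z, mul(Z, SZ)), add(Z, Z))))))))))
  [22] S(S(S(S(S(S(S(S(add(mul(Z, SZ), add(Z, Z))))))))))
  [23] S(S(S(S(S(S(S(S(add(Z, add(Z, Z))))))))))
  [24] S(S(S(S(S(S(S(S(add(Z, Z)))))))))
  [25] S^8(Z)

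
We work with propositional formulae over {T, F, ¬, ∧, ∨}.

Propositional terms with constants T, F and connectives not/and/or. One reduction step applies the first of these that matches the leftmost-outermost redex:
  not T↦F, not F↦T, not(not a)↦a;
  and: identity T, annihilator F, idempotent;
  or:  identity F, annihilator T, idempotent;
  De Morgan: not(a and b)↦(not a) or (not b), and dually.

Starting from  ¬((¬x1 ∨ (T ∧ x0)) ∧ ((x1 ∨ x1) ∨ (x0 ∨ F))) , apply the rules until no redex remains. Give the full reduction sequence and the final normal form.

  start: ¬((¬x1 ∨ (T ∧ x0)) ∧ ((x1 ∨ x1) ∨ (x0 ∨ F)))
  [1] ¬(¬x1 ∨ (T ∧ x0)) ∨ ¬((x1 ∨ x1) ∨ (x0 ∨ F))
  [2] (¬¬x1 ∧ ¬(T ∧ x0)) ∨ ¬((x1 ∨ x1) ∨ (x0 ∨ F))
  [3] (x1 ∧ ¬(T ∧ x0)) ∨ ¬((x1 ∨ x1) ∨ (x0 ∨ F))
  [4] (x1 ∧ (¬T ∨ ¬x0)) ∨ ¬((x1 ∨ x1) ∨ (x0 ∨ F))
  [5] (x1 ∧ (F ∨ ¬x0)) ∨ ¬((x1 ∨ x1) ∨ (x0 ∨ F))
  [6] (x1 ∧ ¬x0) ∨ ¬((x1 ∨ x1) ∨ (x0 ∨ F))
  [7] (x1 ∧ ¬x0) ∨ (¬(x1 ∨ x1) ∧ ¬(x0 ∨ F))
  [8] (x1 ∧ ¬x0) ∨ ((¬x1 ∧ ¬x1) ∧ ¬(x0 ∨ F))
  [9] (x1 ∧ ¬x0) ∨ (¬x1 ∧ ¬(x0 ∨ F))
  [10] (x1 ∧ ¬x0) ∨ (¬x1 ∧ (¬x0 ∧ ¬F))
  [11] (x1 ∧ ¬x0) ∨ (¬x1 ∧ (¬x0 ∧ T))
  [12] (x1 ∧ ¬x0) ∨ (¬x1 ∧ ¬x0)

Answer: normal form = (x1 ∧ ¬x0) ∨ (¬x1 ∧ ¬x0)  (in 12 steps)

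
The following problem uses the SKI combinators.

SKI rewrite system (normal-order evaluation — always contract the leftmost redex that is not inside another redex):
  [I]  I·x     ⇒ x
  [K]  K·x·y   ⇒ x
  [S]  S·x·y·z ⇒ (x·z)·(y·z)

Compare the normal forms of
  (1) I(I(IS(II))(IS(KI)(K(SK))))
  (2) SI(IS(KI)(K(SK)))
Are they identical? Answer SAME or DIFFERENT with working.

Answer: SAME — A ⇓ SI(S(KI)(K(SK))), B ⇓ SI(S(KI)(K(SK)))

Reduction:
Term A:
  start: I(I(IS(II))(IS(KI)(K(SK))))
  →1  I(IS(II))(IS(KI)(K(SK)))
  →2  IS(II)(IS(KI)(K(SK)))
  →3  S(II)(IS(KI)(K(SK)))
  →4  SI(IS(KI)(K(SK)))
  →5  SI(S(KI)(K(SK)))

Term B:
  start: SI(IS(KI)(K(SK)))
  →1  SI(S(KI)(K(SK)))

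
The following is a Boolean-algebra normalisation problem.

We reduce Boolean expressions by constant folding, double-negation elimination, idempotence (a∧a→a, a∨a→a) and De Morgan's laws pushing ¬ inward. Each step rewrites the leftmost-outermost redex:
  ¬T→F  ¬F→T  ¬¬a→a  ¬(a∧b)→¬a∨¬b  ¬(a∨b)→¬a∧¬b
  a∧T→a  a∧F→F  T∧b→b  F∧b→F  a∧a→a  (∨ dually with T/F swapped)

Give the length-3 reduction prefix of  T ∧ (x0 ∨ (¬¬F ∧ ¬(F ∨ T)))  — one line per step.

  start: T ∧ (x0 ∨ (¬¬F ∧ ¬(F ∨ T)))
  step 1: x0 ∨ (¬¬F ∧ ¬(F ∨ T))
  step 2: x0 ∨ (F ∧ ¬(F ∨ T))
  step 3: x0 ∨ F

Answer: after 3 steps: x0 ∨ F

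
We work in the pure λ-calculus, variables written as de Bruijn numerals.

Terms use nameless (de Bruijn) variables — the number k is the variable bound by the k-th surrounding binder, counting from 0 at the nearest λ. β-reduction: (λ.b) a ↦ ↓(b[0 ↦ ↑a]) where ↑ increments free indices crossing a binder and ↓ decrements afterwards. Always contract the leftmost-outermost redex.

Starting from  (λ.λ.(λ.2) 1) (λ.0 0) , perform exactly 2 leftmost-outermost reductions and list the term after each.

Answer: after 2 steps: λ.λ.0 0

Derivation:
  start: (λ.λ.(λ.2) 1) (λ.0 0)
  [1] λ.(λ.λ.0 0) (λ.0 0)
  [2] λ.λ.0 0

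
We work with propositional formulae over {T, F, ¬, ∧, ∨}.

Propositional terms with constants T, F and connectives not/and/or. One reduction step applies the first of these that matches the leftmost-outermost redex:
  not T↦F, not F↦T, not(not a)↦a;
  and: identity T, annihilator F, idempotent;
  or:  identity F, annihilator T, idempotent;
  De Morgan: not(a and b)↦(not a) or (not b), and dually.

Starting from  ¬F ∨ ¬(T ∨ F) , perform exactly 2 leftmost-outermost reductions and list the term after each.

Answer: after 2 steps: T

Reduction:
  start: ¬F ∨ ¬(T ∨ F)
  [1] T ∨ ¬(T ∨ F)
  [2] T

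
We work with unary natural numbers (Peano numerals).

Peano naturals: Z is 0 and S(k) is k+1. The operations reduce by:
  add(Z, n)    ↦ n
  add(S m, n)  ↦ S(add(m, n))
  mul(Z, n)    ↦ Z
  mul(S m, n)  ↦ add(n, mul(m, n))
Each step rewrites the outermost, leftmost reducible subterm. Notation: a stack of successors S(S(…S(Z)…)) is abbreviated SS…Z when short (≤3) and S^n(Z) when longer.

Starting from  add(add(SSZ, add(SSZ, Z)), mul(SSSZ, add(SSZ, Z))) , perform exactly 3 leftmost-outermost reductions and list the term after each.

Answer: after 3 steps: S(add(S(add(Z, add(SSZ, Z))), mul(SSSZ, add(SSZ, Z))))

Reduction:
  start: add(add(SSZ, add(SSZ, Z)), mul(SSSZ, add(SSZ, Z)))
  →1  add(S(add(SZ, add(SSZ, Z))), mul(SSSZ, add(SSZ, Z)))
  →2  S(add(add(SZ, add(SSZ, Z)), mul(SSSZ, add(SSZ, Z))))
  →3  S(add(S(add(Z, add(SSZ, Z))), mul(SSSZ, add(SSZ, Z))))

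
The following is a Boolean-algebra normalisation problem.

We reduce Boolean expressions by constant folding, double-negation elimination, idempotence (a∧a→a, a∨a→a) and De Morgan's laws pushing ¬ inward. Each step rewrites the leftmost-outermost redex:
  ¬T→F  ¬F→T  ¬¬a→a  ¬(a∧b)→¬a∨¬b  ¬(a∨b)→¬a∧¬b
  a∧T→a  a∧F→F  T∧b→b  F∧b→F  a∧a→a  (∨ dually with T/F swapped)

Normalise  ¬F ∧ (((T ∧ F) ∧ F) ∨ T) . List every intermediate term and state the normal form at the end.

  start: ¬F ∧ (((T ∧ F) ∧ F) ∨ T)
  →1  T ∧ (((T ∧ F) ∧ F) ∨ T)
  →2  ((T ∧ F) ∧ F) ∨ T
  →3  T

Answer: normal form = T  (in 3 steps)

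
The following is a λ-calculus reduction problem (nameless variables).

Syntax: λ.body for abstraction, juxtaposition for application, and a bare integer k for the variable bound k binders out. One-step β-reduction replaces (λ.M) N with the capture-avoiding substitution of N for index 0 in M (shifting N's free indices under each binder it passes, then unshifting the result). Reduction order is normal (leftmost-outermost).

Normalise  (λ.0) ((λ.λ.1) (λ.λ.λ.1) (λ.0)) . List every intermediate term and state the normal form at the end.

  start: (λ.0) ((λ.λ.1) (λ.λ.λ.1) (λ.0))
  [1] (λ.λ.1) (λ.λ.λ.1) (λ.0)
  [2] (λ.λ.λ.λ.1) (λ.0)
  [3] λ.λ.λ.1

Answer: normal form = λ.λ.λ.1  (in 3 steps)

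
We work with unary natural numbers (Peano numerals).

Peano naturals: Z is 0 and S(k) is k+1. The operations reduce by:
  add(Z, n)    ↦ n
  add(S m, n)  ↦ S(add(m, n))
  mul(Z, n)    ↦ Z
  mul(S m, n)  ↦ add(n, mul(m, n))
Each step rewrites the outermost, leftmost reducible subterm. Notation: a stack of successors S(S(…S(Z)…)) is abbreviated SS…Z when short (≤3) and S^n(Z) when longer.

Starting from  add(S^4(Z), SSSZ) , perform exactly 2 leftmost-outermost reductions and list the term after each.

  start: add(S^4(Z), SSSZ)
  step 1: S(add(SSSZ, SSSZ))
  step 2: S(S(add(SSZ, SSSZ)))

Answer: after 2 steps: S(S(add(SSZ, SSSZ)))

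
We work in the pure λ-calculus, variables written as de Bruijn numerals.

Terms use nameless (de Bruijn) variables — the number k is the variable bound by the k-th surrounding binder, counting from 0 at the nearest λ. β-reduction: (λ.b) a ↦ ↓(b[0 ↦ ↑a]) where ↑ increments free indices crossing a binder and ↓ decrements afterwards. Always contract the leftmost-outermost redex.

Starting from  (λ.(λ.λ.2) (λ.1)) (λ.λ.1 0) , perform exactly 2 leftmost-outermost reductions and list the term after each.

  start: (λ.(λ.λ.2) (λ.1)) (λ.λ.1 0)
  step 1: (λ.λ.λ.λ.1 0) (λ.λ.λ.1 0)
  step 2: λ.λ.λ.1 0

Answer: after 2 steps: λ.λ.λ.1 0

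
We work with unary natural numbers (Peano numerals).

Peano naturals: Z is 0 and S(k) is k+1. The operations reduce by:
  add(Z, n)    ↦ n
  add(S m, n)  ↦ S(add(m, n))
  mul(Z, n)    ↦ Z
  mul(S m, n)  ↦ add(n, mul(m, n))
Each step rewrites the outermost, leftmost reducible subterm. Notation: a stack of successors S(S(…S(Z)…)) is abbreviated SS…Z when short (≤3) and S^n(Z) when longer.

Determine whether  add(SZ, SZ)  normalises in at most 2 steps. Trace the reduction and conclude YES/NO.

Answer: YES — reaches normal form SSZ in 2 ≤ 2 steps

Reduction:
  start: add(SZ, SZ)
  [1] S(add(Z, SZ))
  [2] SSZ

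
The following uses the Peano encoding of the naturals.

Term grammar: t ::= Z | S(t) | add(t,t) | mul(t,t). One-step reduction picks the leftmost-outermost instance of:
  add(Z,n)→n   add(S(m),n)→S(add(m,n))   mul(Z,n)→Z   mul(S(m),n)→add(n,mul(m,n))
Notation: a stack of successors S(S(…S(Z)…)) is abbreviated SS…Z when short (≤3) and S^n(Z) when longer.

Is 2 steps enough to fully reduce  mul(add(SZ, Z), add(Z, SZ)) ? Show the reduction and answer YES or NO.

Answer: NO — after 2 steps the term is add(add(Z, SZ), mul(add(Z, Z), add(Z, SZ))), not yet normal

Working:
  start: mul(add(SZ, Z), add(Z, SZ))
  →1  mul(S(add(Z, Z)), add(Z, SZ))
  →2  add(add(Z, SZ), mul(add(Z, Z), add(Z, SZ)))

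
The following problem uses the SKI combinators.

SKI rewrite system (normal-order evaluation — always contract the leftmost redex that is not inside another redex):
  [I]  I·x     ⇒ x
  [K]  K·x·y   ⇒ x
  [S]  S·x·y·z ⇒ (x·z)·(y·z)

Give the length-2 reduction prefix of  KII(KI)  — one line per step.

  start: KII(KI)
  [1] I(KI)
  [2] KI

Answer: after 2 steps: KI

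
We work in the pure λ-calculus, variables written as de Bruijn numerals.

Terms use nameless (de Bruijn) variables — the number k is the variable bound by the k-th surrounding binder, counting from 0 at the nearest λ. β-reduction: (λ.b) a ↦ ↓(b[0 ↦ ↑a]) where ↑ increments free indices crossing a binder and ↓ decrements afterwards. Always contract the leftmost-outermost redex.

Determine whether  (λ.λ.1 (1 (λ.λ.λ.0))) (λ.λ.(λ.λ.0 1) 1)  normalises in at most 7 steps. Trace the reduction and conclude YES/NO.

  start: (λ.λ.1 (1 (λ.λ.λ.0))) (λ.λ.(λ.λ.0 1) 1)
  [1] λ.(λ.λ.(λ.λ.0 1) 1) ((λ.λ.(λ.λ.0 1) 1) (λ.λ.λ.0))
  [2] λ.λ.(λ.λ.0 1) ((λ.λ.(λ.λ.0 1) 1) (λ.λ.λ.0))
  [3] λ.λ.λ.0 ((λ.λ.(λ.λ.0 1) 1) (λ.λ.λ.0))
  [4] λ.λ.λ.0 (λ.(λ.λ.0 1) (λ.λ.λ.0))
  [5] λ.λ.λ.0 (λ.λ.0 (λ.λ.λ.0))

Answer: YES — reaches normal form λ.λ.λ.0 (λ.λ.0 (λ.λ.λ.0)) in 5 ≤ 7 steps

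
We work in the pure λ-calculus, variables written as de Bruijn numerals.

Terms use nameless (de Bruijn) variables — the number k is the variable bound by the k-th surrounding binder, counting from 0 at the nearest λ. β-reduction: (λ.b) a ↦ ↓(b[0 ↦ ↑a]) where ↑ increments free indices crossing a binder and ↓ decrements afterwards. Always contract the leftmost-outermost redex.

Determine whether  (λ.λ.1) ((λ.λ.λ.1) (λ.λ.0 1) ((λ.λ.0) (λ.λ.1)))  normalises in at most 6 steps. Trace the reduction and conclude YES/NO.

Answer: YES — reaches normal form λ.λ.λ.0 in 4 ≤ 6 steps

Derivation:
  start: (λ.λ.1) ((λ.λ.λ.1) (λ.λ.0 1) ((λ.λ.0) (λ.λ.1)))
  step 1: λ.(λ.λ.λ.1) (λ.λ.0 1) ((λ.λ.0) (λ.λ.1))
  step 2: λ.(λ.λ.1) ((λ.λ.0) (λ.λ.1))
  step 3: λ.λ.(λ.λ.0) (λ.λ.1)
  step 4: λ.λ.λ.0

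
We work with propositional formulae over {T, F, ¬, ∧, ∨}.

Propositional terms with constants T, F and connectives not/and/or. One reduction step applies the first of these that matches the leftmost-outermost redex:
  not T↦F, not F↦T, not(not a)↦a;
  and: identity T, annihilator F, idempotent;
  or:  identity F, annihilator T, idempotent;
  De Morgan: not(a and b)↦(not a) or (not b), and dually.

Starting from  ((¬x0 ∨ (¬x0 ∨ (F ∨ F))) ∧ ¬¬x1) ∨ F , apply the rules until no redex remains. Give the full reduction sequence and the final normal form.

  start: ((¬x0 ∨ (¬x0 ∨ (F ∨ F))) ∧ ¬¬x1) ∨ F
  [1] (¬x0 ∨ (¬x0 ∨ (F ∨ F))) ∧ ¬¬x1
  [2] (¬x0 ∨ (¬x0 ∨ F)) ∧ ¬¬x1
  [3] (¬x0 ∨ ¬x0) ∧ ¬¬x1
  [4] ¬x0 ∧ ¬¬x1
  [5] ¬x0 ∧ x1

Answer: normal form = ¬x0 ∧ x1  (in 5 steps)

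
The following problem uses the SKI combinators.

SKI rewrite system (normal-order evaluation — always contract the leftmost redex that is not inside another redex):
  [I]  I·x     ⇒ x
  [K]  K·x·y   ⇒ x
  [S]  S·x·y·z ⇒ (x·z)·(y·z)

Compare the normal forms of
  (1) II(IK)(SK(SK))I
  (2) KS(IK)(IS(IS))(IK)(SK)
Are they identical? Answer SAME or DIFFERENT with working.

Answer: DIFFERENT — A ⇓ SK(SK), B ⇓ S(K(SK))(SK(K(SK)))

Working:
Term A:
  start: II(IK)(SK(SK))I
  [1] I(IK)(SK(SK))I
  [2] IK(SK(SK))I
  [3] K(SK(SK))I
  [4] SK(SK)

Term B:
  start: KS(IK)(IS(IS))(IK)(SK)
  [1] S(IS(IS))(IK)(SK)
  [2] IS(IS)(SK)(IK(SK))
  [3] S(IS)(SK)(IK(SK))
  [4] IS(IK(SK))(SK(IK(SK)))
  [5] S(IK(SK))(SK(IK(SK)))
  [6] S(K(SK))(SK(IK(SK)))
  [7] S(K(SK))(SK(K(SK)))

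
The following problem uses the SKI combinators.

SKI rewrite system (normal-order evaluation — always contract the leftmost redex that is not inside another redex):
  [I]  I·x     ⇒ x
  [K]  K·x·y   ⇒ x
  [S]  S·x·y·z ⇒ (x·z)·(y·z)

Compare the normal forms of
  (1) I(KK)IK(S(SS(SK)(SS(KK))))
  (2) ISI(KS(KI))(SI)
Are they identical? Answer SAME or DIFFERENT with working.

Term A:
  start: I(KK)IK(S(SS(SK)(SS(KK))))
  step 1: KKIK(S(SS(SK)(SS(KK))))
  step 2: KK(S(SS(SK)(SS(KK))))
  step 3: K

Term B:
  start: ISI(KS(KI))(SI)
  step 1: SI(KS(KI))(SI)
  step 2: I(SI)(KS(KI)(SI))
  step 3: SI(KS(KI)(SI))
  step 4: SI(S(SI))

Answer: DIFFERENT — A ⇓ K, B ⇓ SI(S(SI))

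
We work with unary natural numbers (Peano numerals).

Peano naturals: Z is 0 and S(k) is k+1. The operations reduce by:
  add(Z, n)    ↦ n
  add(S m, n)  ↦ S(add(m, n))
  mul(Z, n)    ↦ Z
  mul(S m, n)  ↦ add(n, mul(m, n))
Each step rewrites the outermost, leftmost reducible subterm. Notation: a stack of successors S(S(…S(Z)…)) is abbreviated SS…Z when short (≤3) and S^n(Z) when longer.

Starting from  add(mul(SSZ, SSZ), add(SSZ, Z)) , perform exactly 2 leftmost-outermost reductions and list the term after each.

Answer: after 2 steps: add(S(add(SZ, mul(SZ, SSZ))), add(SSZ, Z))

Reduction:
  start: add(mul(SSZ, SSZ), add(SSZ, Z))
  →1  add(add(SSZ, mul(SZ, SSZ)), add(SSZ, Z))
  →2  add(S(add(SZ, mul(SZ, SSZ))), add(SSZ, Z))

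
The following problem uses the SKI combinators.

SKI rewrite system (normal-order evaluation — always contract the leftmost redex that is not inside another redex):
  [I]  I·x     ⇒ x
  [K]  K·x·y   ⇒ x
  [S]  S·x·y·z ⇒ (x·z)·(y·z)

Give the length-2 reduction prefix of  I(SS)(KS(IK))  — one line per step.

Answer: after 2 steps: SSS

Working:
  start: I(SS)(KS(IK))
  step 1: SS(KS(IK))
  step 2: SSS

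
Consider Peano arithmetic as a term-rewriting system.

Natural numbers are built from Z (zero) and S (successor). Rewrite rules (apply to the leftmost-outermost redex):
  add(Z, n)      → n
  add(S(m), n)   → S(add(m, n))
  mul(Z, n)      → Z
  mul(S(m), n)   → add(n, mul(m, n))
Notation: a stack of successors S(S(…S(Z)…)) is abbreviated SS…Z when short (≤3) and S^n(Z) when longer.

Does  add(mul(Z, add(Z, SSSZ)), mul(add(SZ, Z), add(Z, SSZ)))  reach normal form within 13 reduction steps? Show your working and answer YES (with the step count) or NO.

  start: add(mul(Z, add(Z, SSSZ)), mul(add(SZ, Z), add(Z, SSZ)))
  [1] add(Z, mul(add(SZ, Z), add(Z, SSZ)))
  [2] mul(add(SZ, Z), add(Z, SSZ))
  [3] mul(S(add(Z, Z)), add(Z, SSZ))
  [4] add(add(Z, SSZ), mul(add(Z, Z), add(Z, SSZ)))
  [5] add(SSZ, mul(add(Z, Z), add(Z, SSZ)))
  [6] S(add(SZ, mul(add(Z, Z), add(Z, SSZ))))
  [7] S(S(add(Z, mul(add(Z, Z), add(Z, SSZ)))))
  [8] S(S(mul(add(Z, Z), add(Z, SSZ))))
  [9] S(S(mul(Z, add(Z, SSZ))))
  [10] SSZ

Answer: YES — reaches normal form SSZ in 10 ≤ 13 steps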